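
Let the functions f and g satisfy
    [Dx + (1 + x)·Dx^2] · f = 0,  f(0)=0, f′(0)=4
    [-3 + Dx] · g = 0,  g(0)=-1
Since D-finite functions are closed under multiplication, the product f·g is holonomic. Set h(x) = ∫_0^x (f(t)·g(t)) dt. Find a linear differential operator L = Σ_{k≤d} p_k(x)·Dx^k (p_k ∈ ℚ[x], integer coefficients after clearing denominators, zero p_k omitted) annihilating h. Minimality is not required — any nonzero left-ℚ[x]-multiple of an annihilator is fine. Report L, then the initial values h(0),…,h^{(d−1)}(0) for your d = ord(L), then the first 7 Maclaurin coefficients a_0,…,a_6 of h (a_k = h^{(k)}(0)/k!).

f: a_k = 0, 4, -2, 4/3, -1, 4/5, -2/3, …
g: a_k = -1, -3, -9/2, -9/2, -27/8, -81/40, -81/80, …
f·g: L₀ = L_f ⊗_s L_g, ord ≤ 2·1.
h=∫₀ˣh₀: take L = L₀·Dx.
L = (6 + 9·x)·Dx + (-5 - 6·x)·Dx^2 + (1 + x)·Dx^3  (order 3).
h: a_k = 0, 0, -2, -10/3, -10/3, -12/5, -83/60, …
ICs: h(0) = 0, h′(0) = 0, h′′(0) = -4.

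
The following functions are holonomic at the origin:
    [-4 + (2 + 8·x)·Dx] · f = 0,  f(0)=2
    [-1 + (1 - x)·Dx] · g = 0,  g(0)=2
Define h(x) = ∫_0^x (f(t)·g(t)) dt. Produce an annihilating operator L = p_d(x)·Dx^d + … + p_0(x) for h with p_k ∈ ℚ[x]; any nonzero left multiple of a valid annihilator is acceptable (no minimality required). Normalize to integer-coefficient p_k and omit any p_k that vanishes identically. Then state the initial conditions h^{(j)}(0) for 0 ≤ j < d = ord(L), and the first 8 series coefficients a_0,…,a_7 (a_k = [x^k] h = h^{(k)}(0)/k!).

f: a_k = 2, 4, -4, 8, -20, 56, -168, 528, …
g: a_k = 2, 2, 2, 2, 2, 2, 2, 2, …
Sym-product of L_f,L_g gives L₀ (≤ ord 1).
∫: right-multiply L₀ by Dx.
L = (3 + 2·x)·Dx + (-1 - 3·x + 4·x^2)·Dx^2  (order 2).
h: a_k = 0, 4, 6, 4/3, 5, -4, 46/3, -244/7, …
ICs: h(0) = 0, h′(0) = 4.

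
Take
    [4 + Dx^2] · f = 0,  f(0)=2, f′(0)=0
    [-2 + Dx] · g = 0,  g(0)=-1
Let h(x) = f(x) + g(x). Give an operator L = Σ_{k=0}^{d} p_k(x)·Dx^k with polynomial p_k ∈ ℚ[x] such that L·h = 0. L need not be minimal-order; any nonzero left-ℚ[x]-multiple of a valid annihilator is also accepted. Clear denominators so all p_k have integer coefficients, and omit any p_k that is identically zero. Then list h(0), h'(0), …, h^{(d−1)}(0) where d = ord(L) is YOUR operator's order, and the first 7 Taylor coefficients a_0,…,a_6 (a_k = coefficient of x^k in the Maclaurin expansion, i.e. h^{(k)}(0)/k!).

f: a_k = 2, 0, -4, 0, 4/3, 0, -8/45, …
g: a_k = -1, -2, -2, -4/3, -2/3, -4/15, -4/45, …
h₀=f+g: left-lcm gives L₀, ord ≤ 3.
L = -8 + 4·Dx - 2·Dx^2 + Dx^3  (order 3).
h: a_k = 1, -2, -6, -4/3, 2/3, -4/15, -4/15, …
ICs: h(0) = 1, h′(0) = -2, h′′(0) = -12.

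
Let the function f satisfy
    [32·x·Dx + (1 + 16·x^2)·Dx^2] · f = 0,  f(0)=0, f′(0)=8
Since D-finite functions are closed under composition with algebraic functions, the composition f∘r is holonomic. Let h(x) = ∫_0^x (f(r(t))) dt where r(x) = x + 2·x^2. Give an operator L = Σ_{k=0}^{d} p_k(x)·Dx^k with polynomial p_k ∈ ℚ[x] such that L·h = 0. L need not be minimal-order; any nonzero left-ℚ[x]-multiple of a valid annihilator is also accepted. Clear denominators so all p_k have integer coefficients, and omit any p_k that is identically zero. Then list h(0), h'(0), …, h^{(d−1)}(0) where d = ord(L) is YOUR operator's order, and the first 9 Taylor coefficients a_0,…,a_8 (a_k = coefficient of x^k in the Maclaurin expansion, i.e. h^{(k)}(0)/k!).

f: a_k = 0, 8, 0, -128/3, 0, 2048/5, 0, -32768/7, 0, …
h₀=f(r): pull back L_f along r ⇒ L₀.
h=∫₀ˣh₀: take L = L₀·Dx.
L = (-4 + 32·x + 256·x^2 + 768·x^3 + 768·x^4)·Dx^2 + (1 + 4·x + 16·x^2 + 128·x^3 + 320·x^4 + 256·x^5)·Dx^3  (order 3).
h: a_k = 0, 0, 4, 16/3, -32/3, -256/5, -256/15, 11264/21, 10240/7, …
ICs: h(0) = 0, h′(0) = 0, h′′(0) = 8.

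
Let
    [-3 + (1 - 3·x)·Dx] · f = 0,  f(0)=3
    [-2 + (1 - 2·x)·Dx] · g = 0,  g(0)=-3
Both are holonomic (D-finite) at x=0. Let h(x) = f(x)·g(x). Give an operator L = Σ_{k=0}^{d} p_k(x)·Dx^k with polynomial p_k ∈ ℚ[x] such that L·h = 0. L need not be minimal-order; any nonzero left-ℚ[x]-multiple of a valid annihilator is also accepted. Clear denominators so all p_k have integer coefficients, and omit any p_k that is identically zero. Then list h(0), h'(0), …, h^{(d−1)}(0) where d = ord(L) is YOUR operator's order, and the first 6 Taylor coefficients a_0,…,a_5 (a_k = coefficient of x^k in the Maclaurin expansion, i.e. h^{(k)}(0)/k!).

f: a_k = 3, 9, 27, 81, 243, 729, …
g: a_k = -3, -6, -12, -24, -48, -96, …
L₀ := L_f ⊗_s L_g (sym. prod.), ord ≤ 1.
L = (-5 + 12·x) + (1 - 5·x + 6·x^2)·Dx  (order 1).
h: a_k = -9, -45, -171, -585, -1899, -5985, …
ICs: h(0) = -9.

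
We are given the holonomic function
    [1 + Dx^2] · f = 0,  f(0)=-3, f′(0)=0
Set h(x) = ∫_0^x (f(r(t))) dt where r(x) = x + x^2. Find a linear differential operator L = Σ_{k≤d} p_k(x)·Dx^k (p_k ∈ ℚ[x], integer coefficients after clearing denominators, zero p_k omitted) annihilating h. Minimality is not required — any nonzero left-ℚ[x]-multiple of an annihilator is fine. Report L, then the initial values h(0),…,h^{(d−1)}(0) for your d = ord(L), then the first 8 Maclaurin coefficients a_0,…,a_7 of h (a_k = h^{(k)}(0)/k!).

L = (1 + 6·x + 12·x^2 + 8·x^3)·Dx - 2·Dx^2 + (1 + 2·x)·Dx^3  (order 3).
h: a_k = 0, -3, 0, 1/2, 3/4, 11/40, -1/12, -179/1680, …
ICs: h(0) = 0, h′(0) = -3, h′′(0) = 0.

f: a_k = -3, 0, 3/2, 0, -1/8, 0, 1/240, 0, …
f∘r: x↦r, Dx↦Dx/r' in L_f ⇒ L₀.
h=∫h₀ ⇒ L = L₀·Dx.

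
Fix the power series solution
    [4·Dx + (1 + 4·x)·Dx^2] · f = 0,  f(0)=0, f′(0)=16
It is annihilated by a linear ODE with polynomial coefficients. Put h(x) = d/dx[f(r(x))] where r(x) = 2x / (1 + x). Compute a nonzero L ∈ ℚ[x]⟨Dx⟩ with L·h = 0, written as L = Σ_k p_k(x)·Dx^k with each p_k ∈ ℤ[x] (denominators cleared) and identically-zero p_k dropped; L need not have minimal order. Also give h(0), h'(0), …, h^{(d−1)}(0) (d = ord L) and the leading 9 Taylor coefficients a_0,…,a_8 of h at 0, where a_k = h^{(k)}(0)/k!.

L = (10 + 18·x) + (1 + 10·x + 9·x^2)·Dx  (order 1).
h: a_k = 32, -320, 2912, -26240, 236192, -2125760, 19131872, -172186880, 1549681952, …
ICs: h(0) = 32.

f: a_k = 0, 16, -32, 256/3, -256, 4096/5, -8192/3, 65536/7, -32768, …
L₀ from L_f via x↦r, Dx↦r'^{-1}Dx.
Differentiate: ansatz ord ≤ ord L₀ ⇒ L.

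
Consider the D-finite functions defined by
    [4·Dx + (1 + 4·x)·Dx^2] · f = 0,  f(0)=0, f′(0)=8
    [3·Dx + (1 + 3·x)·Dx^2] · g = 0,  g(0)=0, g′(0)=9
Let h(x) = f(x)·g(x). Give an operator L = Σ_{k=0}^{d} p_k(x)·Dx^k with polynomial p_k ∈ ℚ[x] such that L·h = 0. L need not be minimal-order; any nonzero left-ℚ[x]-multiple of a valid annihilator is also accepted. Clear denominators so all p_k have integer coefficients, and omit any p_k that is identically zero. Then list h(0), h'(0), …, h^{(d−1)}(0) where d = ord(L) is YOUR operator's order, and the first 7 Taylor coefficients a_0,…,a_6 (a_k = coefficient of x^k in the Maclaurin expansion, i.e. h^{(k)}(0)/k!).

L = (600 + 4032·x + 6912·x^2)·Dx + (854 + 8808·x + 30240·x^2 + 34560·x^3)·Dx^2 + (172 + 2380·x + 12312·x^2 + 28224·x^3 + 24192·x^4)·Dx^3 + (7 + 122·x + 847·x^2 + 2928·x^3 + 5040·x^4 + 3456·x^5)·Dx^4  (order 4).
h: a_k = 0, 0, 72, -252, 816, -2646, 43524/5, …
ICs: h(0) = 0, h′(0) = 0, h′′(0) = 144, h′′′(0) = -1512.

f: a_k = 0, 8, -16, 128/3, -128, 2048/5, -4096/3, …
g: a_k = 0, 9, -27/2, 27, -243/4, 729/5, -729/2, …
h₀=f·g: eliminate ⇒ L₀, order ≤ 2·2.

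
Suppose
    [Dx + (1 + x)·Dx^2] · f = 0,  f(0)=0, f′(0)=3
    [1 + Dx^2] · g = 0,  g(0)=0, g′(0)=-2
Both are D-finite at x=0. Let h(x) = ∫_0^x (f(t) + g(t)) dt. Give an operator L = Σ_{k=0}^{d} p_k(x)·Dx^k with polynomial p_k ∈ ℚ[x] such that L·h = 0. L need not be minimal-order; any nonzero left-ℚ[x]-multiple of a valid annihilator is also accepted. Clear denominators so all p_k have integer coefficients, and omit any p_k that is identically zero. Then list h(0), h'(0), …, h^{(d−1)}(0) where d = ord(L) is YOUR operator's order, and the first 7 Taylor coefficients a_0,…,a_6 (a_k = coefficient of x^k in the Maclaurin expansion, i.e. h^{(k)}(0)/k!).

f: a_k = 0, 3, -3/2, 1, -3/4, 3/5, -1/2, …
g: a_k = 0, -2, 0, 1/3, 0, -1/60, 0, …
f+g: L₀ = lclm(L_f,L_g), ord ≤ 2+2.
∫: right-multiply L₀ by Dx.
L = (7 + 2·x + x^2)·Dx^2 + (3 + 5·x + 3·x^2 + x^3)·Dx^3 + (7 + 2·x + x^2)·Dx^4 + (3 + 5·x + 3·x^2 + x^3)·Dx^5  (order 5).
h: a_k = 0, 0, 1/2, -1/2, 1/3, -3/20, 7/72, …
ICs: h(0) = 0, h′(0) = 0, h′′(0) = 1, h′′′(0) = -3, h′′′′(0) = 8.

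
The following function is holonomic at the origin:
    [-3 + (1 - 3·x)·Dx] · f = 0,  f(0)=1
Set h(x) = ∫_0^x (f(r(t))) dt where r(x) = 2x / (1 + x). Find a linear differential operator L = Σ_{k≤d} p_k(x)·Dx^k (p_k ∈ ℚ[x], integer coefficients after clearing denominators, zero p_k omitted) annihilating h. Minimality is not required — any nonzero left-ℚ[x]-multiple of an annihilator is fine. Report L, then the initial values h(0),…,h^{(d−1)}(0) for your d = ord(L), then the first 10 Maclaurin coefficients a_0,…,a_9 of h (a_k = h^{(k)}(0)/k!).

L = 6·Dx + (-1 + 4·x + 5·x^2)·Dx^2  (order 2).
h: a_k = 0, 1, 3, 10, 75/2, 150, 625, 18750/7, 46875/4, 156250/3, …
ICs: h(0) = 0, h′(0) = 1.

f: a_k = 1, 3, 9, 27, 81, 243, 729, 2187, 6561, 19683, …
L₀ from L_f via x↦r, Dx↦r'^{-1}Dx.
∫: right-multiply L₀ by Dx.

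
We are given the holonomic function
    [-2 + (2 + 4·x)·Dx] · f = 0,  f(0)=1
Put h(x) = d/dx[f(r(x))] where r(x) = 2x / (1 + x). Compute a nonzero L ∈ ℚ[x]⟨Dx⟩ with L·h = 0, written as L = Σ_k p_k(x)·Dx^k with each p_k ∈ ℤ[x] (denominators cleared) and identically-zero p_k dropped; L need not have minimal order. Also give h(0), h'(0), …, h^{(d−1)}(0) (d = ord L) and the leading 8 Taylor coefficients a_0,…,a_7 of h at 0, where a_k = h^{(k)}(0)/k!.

f: a_k = 1, 1, -1/2, 1/2, -5/8, 7/8, -21/16, 33/16, …
Substitute x→r, Dx→(1/r')Dx; clear ⇒ L₀.
h₀' ⇒ L via d/dx closure of L₀.
L = (-4 - 10·x) + (-1 - 6·x - 5·x^2)·Dx  (order 1).
h: a_k = 2, -8, 30, -120, 510, -2256, 10234, -47200, …
ICs: h(0) = 2.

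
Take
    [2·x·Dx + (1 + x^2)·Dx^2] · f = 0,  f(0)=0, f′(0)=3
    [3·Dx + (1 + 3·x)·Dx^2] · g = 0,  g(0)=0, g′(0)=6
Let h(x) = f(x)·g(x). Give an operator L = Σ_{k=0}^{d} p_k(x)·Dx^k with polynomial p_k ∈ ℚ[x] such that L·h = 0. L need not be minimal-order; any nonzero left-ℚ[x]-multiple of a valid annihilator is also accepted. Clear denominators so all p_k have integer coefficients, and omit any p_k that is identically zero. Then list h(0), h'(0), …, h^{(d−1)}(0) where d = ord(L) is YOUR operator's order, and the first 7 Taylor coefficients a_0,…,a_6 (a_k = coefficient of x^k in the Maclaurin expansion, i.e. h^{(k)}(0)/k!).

f: a_k = 0, 3, 0, -1, 0, 3/5, 0, …
g: a_k = 0, 6, -9, 18, -81/2, 486/5, -243, …
h₀=f·g: eliminate ⇒ L₀, order ≤ 2·2.
L = (264 + 1260·x + 1008·x^2 + 3420·x^3 + 3240·x^4 + 4212·x^5 + 324·x^7)·Dx + (178 + 660·x + 3828·x^2 + 7308·x^3 + 12960·x^4 + 10044·x^5 + 11340·x^6 + 324·x^7 + 1134·x^8)·Dx^2 + (132 + 608·x + 1728·x^2 + 4568·x^3 + 6456·x^4 + 8856·x^5 + 5184·x^6 + 5544·x^7 + 324·x^8 + 648·x^9)·Dx^3 + (13 + 102·x + 341·x^2 + 744·x^3 + 1138·x^4 + 1236·x^5 + 1386·x^6 + 648·x^7 + 657·x^8 + 54·x^9 + 81·x^10)·Dx^4  (order 4).
h: a_k = 0, 0, 18, -27, 48, -225/2, 1386/5, …
ICs: h(0) = 0, h′(0) = 0, h′′(0) = 36, h′′′(0) = -162.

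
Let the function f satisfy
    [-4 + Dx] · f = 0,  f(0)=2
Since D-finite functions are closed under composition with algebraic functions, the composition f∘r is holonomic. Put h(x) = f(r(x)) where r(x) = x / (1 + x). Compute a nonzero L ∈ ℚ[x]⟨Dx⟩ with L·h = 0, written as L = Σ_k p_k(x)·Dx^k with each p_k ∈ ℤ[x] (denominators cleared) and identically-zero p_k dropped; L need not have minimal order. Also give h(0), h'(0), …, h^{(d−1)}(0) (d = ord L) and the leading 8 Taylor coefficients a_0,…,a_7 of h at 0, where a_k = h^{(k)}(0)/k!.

L = -4 + (1 + 2·x + x^2)·Dx  (order 1).
h: a_k = 2, 8, 8, -8/3, -8/3, 56/15, -88/45, -136/315, …
ICs: h(0) = 2.

f: a_k = 2, 8, 16, 64/3, 64/3, 256/15, 512/45, 2048/315, …
h₀=f(r): pull back L_f along r ⇒ L₀.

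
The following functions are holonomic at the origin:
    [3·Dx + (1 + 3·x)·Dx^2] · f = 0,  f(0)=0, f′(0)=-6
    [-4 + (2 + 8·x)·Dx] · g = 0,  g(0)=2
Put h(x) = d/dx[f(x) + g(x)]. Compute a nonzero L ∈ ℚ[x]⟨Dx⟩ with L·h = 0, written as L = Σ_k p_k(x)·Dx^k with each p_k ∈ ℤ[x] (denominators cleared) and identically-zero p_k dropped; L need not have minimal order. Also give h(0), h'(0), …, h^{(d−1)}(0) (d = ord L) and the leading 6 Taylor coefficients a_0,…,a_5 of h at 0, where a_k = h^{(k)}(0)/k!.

f: a_k = 0, -6, 9, -18, 81/2, -486/5, …
g: a_k = 2, 4, -4, 8, -20, 56, …
Sum ⇒ L₀ = lclm(L_f,L_g) in ℚ(x)⟨Dx⟩.
Derive L from L₀ (diff closure).
L = 36·x + (6 + 72·x + 180·x^2)·Dx + (1 + 13·x + 54·x^2 + 72·x^3)·Dx^2  (order 2).
h: a_k = -2, 10, -30, 82, -206, 450, …
ICs: h(0) = -2, h′(0) = 10.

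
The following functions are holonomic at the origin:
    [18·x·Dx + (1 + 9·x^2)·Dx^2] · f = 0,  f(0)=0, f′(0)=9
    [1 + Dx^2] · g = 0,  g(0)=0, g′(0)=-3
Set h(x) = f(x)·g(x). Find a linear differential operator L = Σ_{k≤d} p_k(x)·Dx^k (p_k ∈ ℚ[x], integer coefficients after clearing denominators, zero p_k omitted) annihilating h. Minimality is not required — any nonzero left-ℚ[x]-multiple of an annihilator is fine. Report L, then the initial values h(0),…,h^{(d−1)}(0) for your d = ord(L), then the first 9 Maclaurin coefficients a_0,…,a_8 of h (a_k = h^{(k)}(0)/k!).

L = (370 + 9594·x^2 + 4131·x^4 + 2916·x^6 + 6561·x^8) + (684·x + 6804·x^3 + 8748·x^5 + 26244·x^7)·Dx + (380 + 9792·x^2 + 5346·x^4 + 5832·x^6 + 13122·x^8)·Dx^2 + (684·x + 6804·x^3 + 8748·x^5 + 26244·x^7)·Dx^3 + (10 + 198·x^2 + 1215·x^4 + 2916·x^6 + 6561·x^8)·Dx^4  (order 4).
h: a_k = 0, 0, -27, 0, 171/2, 0, -3609/8, 0, 46167/16, …
ICs: h(0) = 0, h′(0) = 0, h′′(0) = -54, h′′′(0) = 0.

f: a_k = 0, 9, 0, -27, 0, 729/5, 0, -6561/7, 0, …
g: a_k = 0, -3, 0, 1/2, 0, -1/40, 0, 1/1680, 0, …
f·g: L₀ = L_f ⊗_s L_g, ord ≤ 2·2.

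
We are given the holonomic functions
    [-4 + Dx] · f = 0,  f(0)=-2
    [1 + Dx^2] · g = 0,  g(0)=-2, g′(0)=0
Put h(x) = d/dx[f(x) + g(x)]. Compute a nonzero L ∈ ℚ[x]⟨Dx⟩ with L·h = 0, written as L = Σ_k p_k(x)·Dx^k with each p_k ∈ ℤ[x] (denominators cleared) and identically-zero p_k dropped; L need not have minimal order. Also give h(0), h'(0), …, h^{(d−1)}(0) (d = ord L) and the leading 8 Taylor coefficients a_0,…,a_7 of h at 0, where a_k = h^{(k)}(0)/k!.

L = 4 - Dx + 4·Dx^2 - Dx^3  (order 3).
h: a_k = -8, -30, -64, -257/3, -256/3, -273/4, -2048/45, -65537/2520, …
ICs: h(0) = -8, h′(0) = -30, h′′(0) = -128.

f: a_k = -2, -8, -16, -64/3, -64/3, -256/15, -512/45, -2048/315, …
g: a_k = -2, 0, 1, 0, -1/12, 0, 1/360, 0, …
Weyl lclm of L_f,L_g ⇒ L₀ (ord ≤ 3).
Derive L from L₀ (diff closure).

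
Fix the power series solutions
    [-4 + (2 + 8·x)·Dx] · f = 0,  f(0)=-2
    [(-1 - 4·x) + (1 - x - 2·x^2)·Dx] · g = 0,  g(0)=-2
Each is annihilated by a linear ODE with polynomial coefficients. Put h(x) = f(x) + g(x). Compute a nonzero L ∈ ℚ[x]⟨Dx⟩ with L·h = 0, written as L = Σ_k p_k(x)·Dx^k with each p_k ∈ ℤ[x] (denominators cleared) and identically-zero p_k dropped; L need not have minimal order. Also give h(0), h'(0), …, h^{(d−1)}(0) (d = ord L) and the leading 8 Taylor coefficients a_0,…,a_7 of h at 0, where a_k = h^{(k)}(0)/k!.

L = (16 + 84·x + 120·x^2 + 160·x^3) + (-10 - 52·x - 204·x^2 - 400·x^3 - 400·x^4)·Dx + (-1 + 7·x + 56·x^2 + 8·x^3 - 200·x^4 - 160·x^5)·Dx^2  (order 2).
h: a_k = -4, -6, -2, -18, -2, -98, 82, -698, …
ICs: h(0) = -4, h′(0) = -6.

f: a_k = -2, -4, 4, -8, 20, -56, 168, -528, …
g: a_k = -2, -2, -6, -10, -22, -42, -86, -170, …
Weyl lclm of L_f,L_g ⇒ L₀ (ord ≤ 2).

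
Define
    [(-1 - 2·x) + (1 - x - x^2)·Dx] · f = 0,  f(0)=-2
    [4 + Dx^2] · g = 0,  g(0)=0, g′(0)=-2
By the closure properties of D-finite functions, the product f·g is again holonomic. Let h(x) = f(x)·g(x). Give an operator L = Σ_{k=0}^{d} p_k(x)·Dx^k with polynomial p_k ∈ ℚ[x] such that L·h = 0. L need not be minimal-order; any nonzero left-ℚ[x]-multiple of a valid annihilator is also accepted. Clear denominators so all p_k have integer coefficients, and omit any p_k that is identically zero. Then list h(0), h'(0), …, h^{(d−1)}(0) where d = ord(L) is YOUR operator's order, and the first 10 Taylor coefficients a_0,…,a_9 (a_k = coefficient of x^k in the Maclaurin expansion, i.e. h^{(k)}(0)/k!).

L = (-2 + 4·x + 4·x^2) + (2 + 4·x)·Dx + (-1 + x + x^2)·Dx^2  (order 2).
h: a_k = 0, 4, 4, 16/3, 28/3, 76/5, 368/15, 2500/63, 20228/315, 8416/81, …
ICs: h(0) = 0, h′(0) = 4.

f: a_k = -2, -2, -4, -6, -10, -16, -26, -42, -68, -110, …
g: a_k = 0, -2, 0, 4/3, 0, -4/15, 0, 8/315, 0, -4/2835, …
Product ⇒ symmetric product L₀, ord ≤ 2.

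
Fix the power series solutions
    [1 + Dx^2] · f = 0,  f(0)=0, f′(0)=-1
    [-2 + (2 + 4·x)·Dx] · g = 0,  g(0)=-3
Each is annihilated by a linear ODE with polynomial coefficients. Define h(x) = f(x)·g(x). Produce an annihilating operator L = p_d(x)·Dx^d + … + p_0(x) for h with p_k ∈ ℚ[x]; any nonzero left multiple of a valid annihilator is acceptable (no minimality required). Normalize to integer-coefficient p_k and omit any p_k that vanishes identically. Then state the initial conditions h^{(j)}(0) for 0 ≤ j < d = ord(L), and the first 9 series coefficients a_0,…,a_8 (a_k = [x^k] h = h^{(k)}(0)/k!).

f: a_k = 0, -1, 0, 1/6, 0, -1/120, 0, 1/5040, 0, …
g: a_k = -3, -3, 3/2, -3/2, 15/8, -21/8, 63/16, -99/16, 1287/128, …
f·g: L₀ = L_f ⊗_s L_g, ord ≤ 2·1.
L = (4 + 4·x + 4·x^2) + (-2 - 4·x)·Dx + (1 + 4·x + 4·x^2)·Dx^2  (order 2).
h: a_k = 0, 3, 3, -2, 1, -8/5, 12/5, -382/105, 121/21, …
ICs: h(0) = 0, h′(0) = 3.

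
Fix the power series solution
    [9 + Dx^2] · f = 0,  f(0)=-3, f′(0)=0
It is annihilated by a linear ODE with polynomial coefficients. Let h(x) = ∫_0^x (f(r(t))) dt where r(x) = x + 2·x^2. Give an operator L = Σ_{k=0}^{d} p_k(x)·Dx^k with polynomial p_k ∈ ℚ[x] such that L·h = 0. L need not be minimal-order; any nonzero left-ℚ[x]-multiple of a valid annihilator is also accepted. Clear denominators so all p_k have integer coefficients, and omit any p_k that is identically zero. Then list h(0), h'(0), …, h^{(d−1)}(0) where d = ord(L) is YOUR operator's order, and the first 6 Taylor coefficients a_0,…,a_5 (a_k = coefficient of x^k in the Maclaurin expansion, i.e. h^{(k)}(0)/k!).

L = (9 + 108·x + 432·x^2 + 576·x^3)·Dx - 4·Dx^2 + (1 + 4·x)·Dx^3  (order 3).
h: a_k = 0, -3, 0, 9/2, 27/2, 351/40, …
ICs: h(0) = 0, h′(0) = -3, h′′(0) = 0.

f: a_k = -3, 0, 27/2, 0, -81/8, 0, …
f∘r: x↦r, Dx↦Dx/r' in L_f ⇒ L₀.
Integrate: L := L₀·Dx.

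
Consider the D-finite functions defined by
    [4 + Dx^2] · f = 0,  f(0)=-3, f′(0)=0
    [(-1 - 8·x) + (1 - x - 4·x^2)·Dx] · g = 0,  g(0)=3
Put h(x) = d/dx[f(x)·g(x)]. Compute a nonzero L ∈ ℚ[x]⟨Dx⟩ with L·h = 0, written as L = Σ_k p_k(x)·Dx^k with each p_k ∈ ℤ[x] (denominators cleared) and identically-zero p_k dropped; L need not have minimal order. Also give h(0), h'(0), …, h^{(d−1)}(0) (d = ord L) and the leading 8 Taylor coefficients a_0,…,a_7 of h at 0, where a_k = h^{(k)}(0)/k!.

L = (18 - 8·x - 28·x^2 + 32·x^3 + 64·x^4) + (4 + 34·x + 24·x^2 + 64·x^3)·Dx + (-1 + x^2 + 8·x^3 + 16·x^4)·Dx^2  (order 2).
h: a_k = -9, -54, -189, -708, -2145, -34086/5, -99827/5, -2071176/35, …
ICs: h(0) = -9, h′(0) = -54.

f: a_k = -3, 0, 6, 0, -2, 0, 4/15, 0, …
g: a_k = 3, 3, 15, 27, 87, 195, 543, 1323, …
f·g: L₀ = L_f ⊗_s L_g, ord ≤ 2·1.
Differentiate: ansatz ord ≤ ord L₀ ⇒ L.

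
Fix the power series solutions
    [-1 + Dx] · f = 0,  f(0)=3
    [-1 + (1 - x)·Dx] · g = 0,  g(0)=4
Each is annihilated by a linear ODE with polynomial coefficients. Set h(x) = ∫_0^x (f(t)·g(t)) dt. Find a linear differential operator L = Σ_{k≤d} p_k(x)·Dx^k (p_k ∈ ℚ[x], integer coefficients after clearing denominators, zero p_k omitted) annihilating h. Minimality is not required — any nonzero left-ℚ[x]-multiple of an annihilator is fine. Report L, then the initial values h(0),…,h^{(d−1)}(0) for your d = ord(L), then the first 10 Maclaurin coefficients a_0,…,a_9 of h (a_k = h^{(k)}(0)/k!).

f: a_k = 3, 3, 3/2, 1/2, 1/8, 1/40, 1/240, 1/1680, 1/13440, 1/120960, …
g: a_k = 4, 4, 4, 4, 4, 4, 4, 4, 4, 4, …
f·g: L₀ = L_f ⊗_s L_g, ord ≤ 1·1.
Integrate: L := L₀·Dx.
L = (2 - x)·Dx + (-1 + x)·Dx^2  (order 2).
h: a_k = 0, 12, 12, 10, 8, 13/2, 163/30, 1957/420, 685/168, 109601/30240, …
ICs: h(0) = 0, h′(0) = 12.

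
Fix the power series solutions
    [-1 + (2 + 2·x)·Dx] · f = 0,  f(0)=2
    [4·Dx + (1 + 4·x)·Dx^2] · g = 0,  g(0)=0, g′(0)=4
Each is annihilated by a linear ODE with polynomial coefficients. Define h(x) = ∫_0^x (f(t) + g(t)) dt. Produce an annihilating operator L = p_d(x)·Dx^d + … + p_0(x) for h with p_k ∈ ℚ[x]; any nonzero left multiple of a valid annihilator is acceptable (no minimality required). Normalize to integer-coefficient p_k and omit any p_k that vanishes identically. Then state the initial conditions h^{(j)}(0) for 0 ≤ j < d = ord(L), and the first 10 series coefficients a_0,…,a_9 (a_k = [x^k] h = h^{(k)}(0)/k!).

L = (52 + 16·x)·Dx^2 + (125 + 232·x + 80·x^2)·Dx^3 + (14 + 78·x + 96·x^2 + 32·x^3)·Dx^4  (order 4).
h: a_k = 0, 2, 5/2, -11/4, 515/96, -4101/320, 131107/3840, -1048639/10752, 16777447/57344, -134218157/147456, …
ICs: h(0) = 0, h′(0) = 2, h′′(0) = 5, h′′′(0) = -33/2.

f: a_k = 2, 1, -1/4, 1/8, -5/64, 7/128, -21/512, 33/1024, -429/16384, 715/32768, …
g: a_k = 0, 4, -8, 64/3, -64, 1024/5, -2048/3, 16384/7, -8192, 262144/9, …
L₀ := lclm(L_f,L_g); ord L₀ ≤ 1+2.
Integrate: L := L₀·Dx.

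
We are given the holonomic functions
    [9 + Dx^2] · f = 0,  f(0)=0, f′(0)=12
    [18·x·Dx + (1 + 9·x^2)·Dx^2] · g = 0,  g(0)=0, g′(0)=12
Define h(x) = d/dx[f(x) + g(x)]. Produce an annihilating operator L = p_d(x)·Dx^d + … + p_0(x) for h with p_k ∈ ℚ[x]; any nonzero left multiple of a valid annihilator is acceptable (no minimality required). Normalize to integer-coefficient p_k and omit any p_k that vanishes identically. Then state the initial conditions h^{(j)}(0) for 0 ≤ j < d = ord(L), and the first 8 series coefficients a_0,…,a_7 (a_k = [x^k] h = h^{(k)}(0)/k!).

L = (-1782·x + 20412·x^3 + 13122·x^5) + (-9 + 567·x^2 + 6561·x^4 + 6561·x^6)·Dx + (-198·x + 2268·x^3 + 1458·x^5)·Dx^2 + (-1 + 63·x^2 + 729·x^4 + 729·x^6)·Dx^3  (order 3).
h: a_k = 24, 0, -162, 0, 2025/2, 0, -175203/20, 0, …
ICs: h(0) = 24, h′(0) = 0, h′′(0) = -324.

f: a_k = 0, 12, 0, -18, 0, 81/10, 0, -243/140, …
g: a_k = 0, 12, 0, -36, 0, 972/5, 0, -8748/7, …
f+g: L₀ = lclm(L_f,L_g), ord ≤ 2+2.
Derive L from L₀ (diff closure).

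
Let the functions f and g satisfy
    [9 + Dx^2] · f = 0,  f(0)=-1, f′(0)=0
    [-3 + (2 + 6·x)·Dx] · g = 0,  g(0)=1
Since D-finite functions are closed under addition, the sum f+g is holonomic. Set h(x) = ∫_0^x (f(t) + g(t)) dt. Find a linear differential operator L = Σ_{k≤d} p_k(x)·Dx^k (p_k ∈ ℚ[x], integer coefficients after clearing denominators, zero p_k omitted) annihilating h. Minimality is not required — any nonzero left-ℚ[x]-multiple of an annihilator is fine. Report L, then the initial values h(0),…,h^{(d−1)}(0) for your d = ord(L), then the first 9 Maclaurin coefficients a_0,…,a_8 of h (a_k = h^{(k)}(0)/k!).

f: a_k = -1, 0, 9/2, 0, -27/8, 0, 81/80, 0, -729/4480, …
g: a_k = 1, 3/2, -9/8, 27/16, -405/128, 1701/256, -15309/1024, 72171/2048, -2814669/32768, …
Weyl lclm of L_f,L_g ⇒ L₀ (ord ≤ 3).
h=∫h₀ ⇒ L = L₀·Dx.
L = (-63 - 216·x - 324·x^2)·Dx + (18 + 198·x + 648·x^2 + 648·x^3)·Dx^2 + (-7 - 24·x - 36·x^2)·Dx^3 + (2 + 22·x + 72·x^2 + 72·x^3)·Dx^4  (order 4).
h: a_k = 0, 0, 3/4, 9/8, 27/64, -837/640, 567/512, -71361/35840, 72171/16384, …
ICs: h(0) = 0, h′(0) = 0, h′′(0) = 3/2, h′′′(0) = 27/4.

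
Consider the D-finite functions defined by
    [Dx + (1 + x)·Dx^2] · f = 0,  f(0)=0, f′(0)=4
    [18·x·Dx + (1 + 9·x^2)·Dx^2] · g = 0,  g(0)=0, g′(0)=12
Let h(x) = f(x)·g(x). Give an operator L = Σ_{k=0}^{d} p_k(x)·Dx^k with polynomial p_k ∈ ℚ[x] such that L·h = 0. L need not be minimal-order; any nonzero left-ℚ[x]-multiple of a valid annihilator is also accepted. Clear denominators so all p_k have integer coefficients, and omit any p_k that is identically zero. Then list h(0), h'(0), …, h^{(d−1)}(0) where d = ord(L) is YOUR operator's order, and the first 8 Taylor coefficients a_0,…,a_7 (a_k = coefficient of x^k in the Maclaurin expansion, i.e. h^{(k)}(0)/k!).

L = (1368 + 2700·x + 37584·x^2 + 95580·x^3 + 87480·x^4 + 37908·x^5 + 26244·x^7)·Dx + (1298 + 9180·x + 54612·x^2 + 194724·x^3 + 324000·x^4 + 271188·x^5 + 102060·x^6 + 78732·x^7 + 91854·x^8)·Dx^2 + (76 + 2848·x + 12096·x^2 + 43992·x^3 + 117288·x^4 + 173016·x^5 + 139968·x^6 + 75816·x^7 + 78732·x^8 + 52488·x^9)·Dx^3 + (37 + 146·x + 901·x^2 + 2808·x^3 + 7362·x^4 + 15228·x^5 + 21546·x^6 + 17496·x^7 + 12393·x^8 + 13122·x^9 + 6561·x^10)·Dx^4  (order 4).
h: a_k = 0, 0, 48, -24, -128, 60, 3696/5, -1804/5, …
ICs: h(0) = 0, h′(0) = 0, h′′(0) = 96, h′′′(0) = -144.

f: a_k = 0, 4, -2, 4/3, -1, 4/5, -2/3, 4/7, …
g: a_k = 0, 12, 0, -36, 0, 972/5, 0, -8748/7, …
Sym-product of L_f,L_g gives L₀ (≤ ord 4).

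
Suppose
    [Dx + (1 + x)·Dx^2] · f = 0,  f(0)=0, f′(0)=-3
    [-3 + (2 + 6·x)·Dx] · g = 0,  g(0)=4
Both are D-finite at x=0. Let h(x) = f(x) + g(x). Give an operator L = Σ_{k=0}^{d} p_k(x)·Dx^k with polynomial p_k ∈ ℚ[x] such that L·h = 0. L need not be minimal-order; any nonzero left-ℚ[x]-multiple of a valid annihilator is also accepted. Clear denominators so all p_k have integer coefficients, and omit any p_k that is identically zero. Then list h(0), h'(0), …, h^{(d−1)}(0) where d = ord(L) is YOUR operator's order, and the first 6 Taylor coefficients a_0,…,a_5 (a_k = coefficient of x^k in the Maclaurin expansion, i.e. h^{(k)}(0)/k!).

L = (-15 + 9·x)·Dx + (-19 - 6·x + 45·x^2)·Dx^2 + (-2 - 2·x + 18·x^2 + 18·x^3)·Dx^3  (order 3).
h: a_k = 4, 3, -3, 23/4, -381/32, 8313/320, …
ICs: h(0) = 4, h′(0) = 3, h′′(0) = -6.

f: a_k = 0, -3, 3/2, -1, 3/4, -3/5, …
g: a_k = 4, 6, -9/2, 27/4, -405/32, 1701/64, …
L₀ := lclm(L_f,L_g); ord L₀ ≤ 2+1.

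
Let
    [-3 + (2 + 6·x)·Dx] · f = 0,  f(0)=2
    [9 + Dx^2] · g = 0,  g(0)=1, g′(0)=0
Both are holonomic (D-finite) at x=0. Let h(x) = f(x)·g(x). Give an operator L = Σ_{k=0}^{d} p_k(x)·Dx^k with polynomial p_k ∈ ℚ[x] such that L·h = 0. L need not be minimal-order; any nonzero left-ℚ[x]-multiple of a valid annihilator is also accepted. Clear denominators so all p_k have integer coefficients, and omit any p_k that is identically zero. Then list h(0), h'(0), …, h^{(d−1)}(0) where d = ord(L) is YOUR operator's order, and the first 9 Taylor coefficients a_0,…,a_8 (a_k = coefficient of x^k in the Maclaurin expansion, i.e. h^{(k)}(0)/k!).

L = (63 + 216·x + 324·x^2) + (-12 - 36·x)·Dx + (4 + 24·x + 36·x^2)·Dx^2  (order 2).
h: a_k = 2, 3, -45/4, -81/8, 675/64, 1053/128, -28269/2560, 97443/5120, -32110263/573440, …
ICs: h(0) = 2, h′(0) = 3.

f: a_k = 2, 3, -9/4, 27/8, -405/64, 1701/128, -15309/512, 72171/1024, -2814669/16384, …
g: a_k = 1, 0, -9/2, 0, 27/8, 0, -81/80, 0, 729/4480, …
Product ⇒ symmetric product L₀, ord ≤ 2.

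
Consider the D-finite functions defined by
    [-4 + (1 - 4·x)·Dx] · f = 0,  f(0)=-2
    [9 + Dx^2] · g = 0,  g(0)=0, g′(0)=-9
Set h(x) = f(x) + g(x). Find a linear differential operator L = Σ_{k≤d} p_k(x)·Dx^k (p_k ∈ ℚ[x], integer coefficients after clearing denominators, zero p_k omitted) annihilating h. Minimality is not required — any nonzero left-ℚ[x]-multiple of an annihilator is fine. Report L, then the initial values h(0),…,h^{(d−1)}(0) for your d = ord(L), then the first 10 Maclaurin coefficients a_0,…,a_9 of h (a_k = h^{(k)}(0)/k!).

f: a_k = -2, -8, -32, -128, -512, -2048, -8192, -32768, -131072, -524288, …
g: a_k = 0, -9, 0, 27/2, 0, -243/40, 0, 729/560, 0, -729/4480, …
h₀=f+g: left-lcm gives L₀, ord ≤ 3.
L = (3780 - 2592·x + 5184·x^2) + (-369 + 2124·x - 3888·x^2 + 5184·x^3)·Dx + (420 - 288·x + 576·x^2)·Dx^2 + (-41 + 236·x - 432·x^2 + 576·x^3)·Dx^3  (order 3).
h: a_k = -2, -17, -32, -229/2, -512, -82163/40, -8192, -18349351/560, -131072, -2348810969/4480, …
ICs: h(0) = -2, h′(0) = -17, h′′(0) = -64.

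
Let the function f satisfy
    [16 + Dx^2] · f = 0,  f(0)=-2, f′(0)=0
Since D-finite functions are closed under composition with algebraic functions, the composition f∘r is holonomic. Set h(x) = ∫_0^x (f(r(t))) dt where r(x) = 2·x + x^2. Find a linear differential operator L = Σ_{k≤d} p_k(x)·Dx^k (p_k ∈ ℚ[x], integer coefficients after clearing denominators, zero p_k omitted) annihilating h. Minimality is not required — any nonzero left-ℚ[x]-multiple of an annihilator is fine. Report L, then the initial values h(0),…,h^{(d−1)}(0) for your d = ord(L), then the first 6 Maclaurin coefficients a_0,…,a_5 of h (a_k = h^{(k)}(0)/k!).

L = (64 + 192·x + 192·x^2 + 64·x^3)·Dx - Dx^2 + (1 + x)·Dx^3  (order 3).
h: a_k = 0, -2, 0, 64/3, 16, -976/15, …
ICs: h(0) = 0, h′(0) = -2, h′′(0) = 0.

f: a_k = -2, 0, 16, 0, -64/3, 0, …
L₀ from L_f via x↦r, Dx↦r'^{-1}Dx.
∫: right-multiply L₀ by Dx.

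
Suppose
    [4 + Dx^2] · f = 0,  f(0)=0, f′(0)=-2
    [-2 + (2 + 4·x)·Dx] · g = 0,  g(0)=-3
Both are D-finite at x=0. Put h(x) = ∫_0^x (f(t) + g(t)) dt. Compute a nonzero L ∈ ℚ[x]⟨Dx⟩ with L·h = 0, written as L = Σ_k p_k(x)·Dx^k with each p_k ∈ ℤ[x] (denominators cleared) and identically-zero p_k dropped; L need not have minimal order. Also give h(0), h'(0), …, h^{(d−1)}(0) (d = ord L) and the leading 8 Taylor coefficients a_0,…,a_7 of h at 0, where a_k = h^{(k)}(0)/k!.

f: a_k = 0, -2, 0, 4/3, 0, -4/15, 0, 8/315, …
g: a_k = -3, -3, 3/2, -3/2, 15/8, -21/8, 63/16, -99/16, …
L₀ := lclm(L_f,L_g); ord L₀ ≤ 2+1.
Integrate: L := L₀·Dx.
L = (-28 - 64·x - 64·x^2)·Dx + (12 + 88·x + 192·x^2 + 128·x^3)·Dx^2 + (-7 - 16·x - 16·x^2)·Dx^3 + (3 + 22·x + 48·x^2 + 32·x^3)·Dx^4  (order 4).
h: a_k = 0, -3, -5/2, 1/2, -1/24, 3/8, -347/720, 9/16, …
ICs: h(0) = 0, h′(0) = -3, h′′(0) = -5, h′′′(0) = 3.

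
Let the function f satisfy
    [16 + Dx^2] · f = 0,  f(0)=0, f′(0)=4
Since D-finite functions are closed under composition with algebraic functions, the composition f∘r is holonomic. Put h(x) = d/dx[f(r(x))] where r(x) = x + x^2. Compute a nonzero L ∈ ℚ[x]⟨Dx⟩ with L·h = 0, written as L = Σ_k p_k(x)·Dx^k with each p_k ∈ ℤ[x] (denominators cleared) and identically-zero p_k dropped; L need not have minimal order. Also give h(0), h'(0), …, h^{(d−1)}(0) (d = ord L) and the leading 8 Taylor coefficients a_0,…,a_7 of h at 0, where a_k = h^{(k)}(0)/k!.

f: a_k = 0, 4, 0, -32/3, 0, 128/15, 0, -1024/315, …
Change of var in L_f (x↦r) gives L₀.
h=h₀': d/dx-closure on L₀ ⇒ L.
L = (28 + 128·x + 384·x^2 + 512·x^3 + 256·x^4) + (-6 - 12·x)·Dx + (1 + 4·x + 4·x^2)·Dx^2  (order 2).
h: a_k = 4, 8, -32, -128, -352/3, 192, 25856/45, 22528/45, …
ICs: h(0) = 4, h′(0) = 8.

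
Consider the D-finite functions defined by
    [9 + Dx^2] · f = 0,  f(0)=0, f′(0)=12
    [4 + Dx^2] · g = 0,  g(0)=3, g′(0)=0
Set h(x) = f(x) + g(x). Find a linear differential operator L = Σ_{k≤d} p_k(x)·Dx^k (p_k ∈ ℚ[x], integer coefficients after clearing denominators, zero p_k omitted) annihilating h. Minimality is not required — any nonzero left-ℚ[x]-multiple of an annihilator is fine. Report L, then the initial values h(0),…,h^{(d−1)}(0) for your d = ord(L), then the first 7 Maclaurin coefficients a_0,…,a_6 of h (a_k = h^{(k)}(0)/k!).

L = 36 + 13·Dx^2 + Dx^4  (order 4).
h: a_k = 3, 12, -6, -18, 2, 81/10, -4/15, …
ICs: h(0) = 3, h′(0) = 12, h′′(0) = -12, h′′′(0) = -108.

f: a_k = 0, 12, 0, -18, 0, 81/10, 0, …
g: a_k = 3, 0, -6, 0, 2, 0, -4/15, …
h₀=f+g: left-lcm gives L₀, ord ≤ 4.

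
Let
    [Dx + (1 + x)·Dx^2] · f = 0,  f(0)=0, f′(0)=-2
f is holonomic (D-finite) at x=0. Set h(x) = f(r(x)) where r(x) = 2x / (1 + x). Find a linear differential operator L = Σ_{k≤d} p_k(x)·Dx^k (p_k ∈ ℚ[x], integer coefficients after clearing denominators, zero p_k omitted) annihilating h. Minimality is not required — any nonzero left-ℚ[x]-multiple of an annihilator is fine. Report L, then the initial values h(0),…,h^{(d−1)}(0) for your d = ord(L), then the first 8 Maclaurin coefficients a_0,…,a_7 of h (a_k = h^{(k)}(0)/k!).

f: a_k = 0, -2, 1, -2/3, 1/2, -2/5, 1/3, -2/7, …
Substitute x→r, Dx→(1/r')Dx; clear ⇒ L₀.
L = (4 + 6·x)·Dx + (1 + 4·x + 3·x^2)·Dx^2  (order 2).
h: a_k = 0, -4, 8, -52/3, 40, -484/5, 728/3, -4372/7, …
ICs: h(0) = 0, h′(0) = -4.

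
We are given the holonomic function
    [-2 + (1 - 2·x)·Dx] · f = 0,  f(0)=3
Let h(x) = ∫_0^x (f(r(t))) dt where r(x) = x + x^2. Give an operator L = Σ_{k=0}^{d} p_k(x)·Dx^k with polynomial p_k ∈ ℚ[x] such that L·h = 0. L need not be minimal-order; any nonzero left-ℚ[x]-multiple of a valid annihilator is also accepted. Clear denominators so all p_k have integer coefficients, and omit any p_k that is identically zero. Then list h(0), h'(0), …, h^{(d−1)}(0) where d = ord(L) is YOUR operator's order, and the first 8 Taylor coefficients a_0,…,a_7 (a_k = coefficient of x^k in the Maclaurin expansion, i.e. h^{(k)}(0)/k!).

L = (2 + 4·x)·Dx + (-1 + 2·x + 2·x^2)·Dx^2  (order 2).
h: a_k = 0, 3, 3, 6, 12, 132/5, 60, 984/7, …
ICs: h(0) = 0, h′(0) = 3.

f: a_k = 3, 6, 12, 24, 48, 96, 192, 384, …
Substitute x→r, Dx→(1/r')Dx; clear ⇒ L₀.
Integrate: L := L₀·Dx.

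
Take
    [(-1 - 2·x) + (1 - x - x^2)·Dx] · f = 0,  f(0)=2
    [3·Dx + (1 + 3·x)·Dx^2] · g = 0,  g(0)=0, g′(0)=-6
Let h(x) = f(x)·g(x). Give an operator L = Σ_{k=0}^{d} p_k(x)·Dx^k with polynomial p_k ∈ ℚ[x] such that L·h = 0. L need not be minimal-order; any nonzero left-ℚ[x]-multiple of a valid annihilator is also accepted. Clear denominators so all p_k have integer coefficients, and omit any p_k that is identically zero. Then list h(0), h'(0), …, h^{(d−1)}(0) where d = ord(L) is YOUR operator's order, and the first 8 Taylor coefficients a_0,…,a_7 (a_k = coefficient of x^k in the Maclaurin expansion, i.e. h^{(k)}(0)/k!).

f: a_k = 2, 2, 4, 6, 10, 16, 26, 42, …
g: a_k = 0, -6, 9, -18, 81/2, -486/5, 243, -4374/7, …
h₀=f·g: eliminate ⇒ L₀, order ≤ 1·2.
L = (5 + 12·x) + (-1 + 13·x + 15·x^2)·Dx + (-1 - 2·x + 4·x^2 + 3·x^3)·Dx^2  (order 2).
h: a_k = 0, -12, 6, -42, 45, -957/5, 1698/5, -38553/35, …
ICs: h(0) = 0, h′(0) = -12.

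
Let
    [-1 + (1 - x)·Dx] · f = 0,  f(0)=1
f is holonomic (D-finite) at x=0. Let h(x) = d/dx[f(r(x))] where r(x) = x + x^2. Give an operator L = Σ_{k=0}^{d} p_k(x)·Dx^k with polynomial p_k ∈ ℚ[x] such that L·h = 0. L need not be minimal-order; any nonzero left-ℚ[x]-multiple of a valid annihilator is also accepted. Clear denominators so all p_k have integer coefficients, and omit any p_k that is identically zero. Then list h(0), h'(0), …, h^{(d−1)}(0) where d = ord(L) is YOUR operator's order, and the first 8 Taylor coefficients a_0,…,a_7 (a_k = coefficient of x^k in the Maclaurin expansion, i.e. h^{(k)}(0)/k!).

L = (4 + 6·x + 6·x^2) + (-1 - x + 3·x^2 + 2·x^3)·Dx  (order 1).
h: a_k = 1, 4, 9, 20, 40, 78, 147, 272, …
ICs: h(0) = 1.

f: a_k = 1, 1, 1, 1, 1, 1, 1, 1, …
Change of var in L_f (x↦r) gives L₀.
h=h₀': d/dx-closure on L₀ ⇒ L.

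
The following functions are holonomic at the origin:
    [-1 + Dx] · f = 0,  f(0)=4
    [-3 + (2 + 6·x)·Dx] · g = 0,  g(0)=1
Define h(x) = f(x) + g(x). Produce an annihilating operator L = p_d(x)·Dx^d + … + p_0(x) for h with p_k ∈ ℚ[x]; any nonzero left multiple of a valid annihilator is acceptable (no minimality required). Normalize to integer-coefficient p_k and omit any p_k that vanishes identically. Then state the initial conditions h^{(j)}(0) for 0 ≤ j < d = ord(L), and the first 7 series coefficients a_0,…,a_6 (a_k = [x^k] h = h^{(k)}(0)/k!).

f: a_k = 4, 4, 2, 2/3, 1/6, 1/30, 1/180, …
g: a_k = 1, 3/2, -9/8, 27/16, -405/128, 1701/256, -15309/1024, …
Sum ⇒ L₀ = lclm(L_f,L_g) in ℚ(x)⟨Dx⟩.
L = (15 + 18·x) + (-13 - 24·x - 36·x^2)·Dx + (-2 + 6·x + 36·x^2)·Dx^2  (order 2).
h: a_k = 5, 11/2, 7/8, 113/48, -1151/384, 25643/3840, -688649/46080, …
ICs: h(0) = 5, h′(0) = 11/2.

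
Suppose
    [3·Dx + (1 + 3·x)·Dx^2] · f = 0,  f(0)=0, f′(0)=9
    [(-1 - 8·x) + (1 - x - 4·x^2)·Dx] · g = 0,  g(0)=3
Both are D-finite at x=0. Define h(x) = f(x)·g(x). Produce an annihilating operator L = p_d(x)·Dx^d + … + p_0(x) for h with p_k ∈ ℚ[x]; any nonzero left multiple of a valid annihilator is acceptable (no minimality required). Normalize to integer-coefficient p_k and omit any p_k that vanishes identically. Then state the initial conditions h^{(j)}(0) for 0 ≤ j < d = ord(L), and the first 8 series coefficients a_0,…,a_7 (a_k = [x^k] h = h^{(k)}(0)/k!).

f: a_k = 0, 9, -27/2, 27, -243/4, 729/5, -729/2, 6561/7, …
g: a_k = 3, 3, 15, 27, 87, 195, 543, 1323, …
h₀=f·g: eliminate ⇒ L₀, order ≤ 2·1.
L = (11 + 48·x) + (-1 + 25·x + 60·x^2)·Dx + (-1 - 2·x + 7·x^2 + 12·x^3)·Dx^2  (order 2).
h: a_k = 0, 27, -27/2, 351/2, -243/4, 21573/20, -5157/20, 192321/28, …
ICs: h(0) = 0, h′(0) = 27.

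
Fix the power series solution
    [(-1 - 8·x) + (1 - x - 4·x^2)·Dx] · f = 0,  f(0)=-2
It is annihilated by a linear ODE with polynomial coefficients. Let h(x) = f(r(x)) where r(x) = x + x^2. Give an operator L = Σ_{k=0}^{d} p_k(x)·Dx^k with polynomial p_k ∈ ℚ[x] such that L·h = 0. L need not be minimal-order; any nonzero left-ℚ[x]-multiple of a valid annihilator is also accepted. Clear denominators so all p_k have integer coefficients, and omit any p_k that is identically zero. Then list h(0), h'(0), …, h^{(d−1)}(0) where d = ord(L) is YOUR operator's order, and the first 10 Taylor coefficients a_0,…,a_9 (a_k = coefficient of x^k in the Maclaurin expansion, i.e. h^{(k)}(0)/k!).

f: a_k = -2, -2, -10, -18, -58, -130, -362, -882, -2330, -5858, …
L₀ from L_f via x↦r, Dx↦r'^{-1}Dx.
L = (1 + 10·x + 24·x^2 + 16·x^3) + (-1 + x + 5·x^2 + 8·x^3 + 4·x^4)·Dx  (order 1).
h: a_k = -2, -2, -12, -38, -122, -416, -1378, -4586, -15292, -50910, …
ICs: h(0) = -2.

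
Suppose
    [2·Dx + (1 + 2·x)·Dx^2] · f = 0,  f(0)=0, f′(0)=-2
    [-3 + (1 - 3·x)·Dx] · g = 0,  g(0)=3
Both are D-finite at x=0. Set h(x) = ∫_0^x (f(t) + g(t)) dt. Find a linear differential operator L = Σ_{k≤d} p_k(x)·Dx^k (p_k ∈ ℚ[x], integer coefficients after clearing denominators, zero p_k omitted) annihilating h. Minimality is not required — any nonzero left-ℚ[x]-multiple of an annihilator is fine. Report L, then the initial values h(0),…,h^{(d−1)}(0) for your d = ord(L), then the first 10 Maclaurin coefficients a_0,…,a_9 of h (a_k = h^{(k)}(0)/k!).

f: a_k = 0, -2, 2, -8/3, 4, -32/5, 32/3, -128/7, 32, -512/9, …
g: a_k = 3, 9, 27, 81, 243, 729, 2187, 6561, 19683, 59049, …
f+g: L₀ = lclm(L_f,L_g), ord ≤ 2+1.
∫: right-multiply L₀ by Dx.
L = (-78 - 36·x)·Dx^2 + (-23 - 132·x - 72·x^2)·Dx^3 + (4 - x - 27·x^2 - 18·x^3)·Dx^4  (order 4).
h: a_k = 0, 3, 7/2, 29/3, 235/12, 247/5, 3613/30, 6593/21, 45799/56, 19715/9, …
ICs: h(0) = 0, h′(0) = 3, h′′(0) = 7, h′′′(0) = 58.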